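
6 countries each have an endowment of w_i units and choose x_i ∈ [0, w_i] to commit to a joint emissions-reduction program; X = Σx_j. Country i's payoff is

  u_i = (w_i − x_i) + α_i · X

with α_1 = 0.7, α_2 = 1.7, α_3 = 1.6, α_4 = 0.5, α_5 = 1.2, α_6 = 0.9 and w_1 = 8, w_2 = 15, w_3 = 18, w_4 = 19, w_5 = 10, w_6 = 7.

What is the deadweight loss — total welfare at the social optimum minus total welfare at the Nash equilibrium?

∂u_i/∂x_i = α_i − 1, so country i contributes w_i if α_i > 1, else 0.
α_i > 1 for i ∈ {2, 3, 5}; NE contributions (0, 15, 18, 0, 10, 0), X = 43.
W^NE = Σw_i − X^NE + (Σα_i)·X^NE = 77 + 5.6·43 = 317.8.
Planner: ∂(Σu_j)/∂x_i = Σα_j − 1 = 5.6 > 0, so everyone contributes w_i; X^SO = 77, W^SO = 77 + 5.6·77 = 508.2.
Deadweight loss = 190.4.

190.4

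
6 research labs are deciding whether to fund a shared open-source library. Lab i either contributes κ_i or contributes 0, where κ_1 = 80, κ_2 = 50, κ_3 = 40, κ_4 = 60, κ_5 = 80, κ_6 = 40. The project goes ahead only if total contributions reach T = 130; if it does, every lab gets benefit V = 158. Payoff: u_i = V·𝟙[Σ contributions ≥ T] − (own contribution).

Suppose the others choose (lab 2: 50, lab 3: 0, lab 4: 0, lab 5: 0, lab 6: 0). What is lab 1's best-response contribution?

80

Others' total = 50. Contributing 80 brings total to 130 ≥ 130: gain V − κ_1 = 78.
Best response: 80.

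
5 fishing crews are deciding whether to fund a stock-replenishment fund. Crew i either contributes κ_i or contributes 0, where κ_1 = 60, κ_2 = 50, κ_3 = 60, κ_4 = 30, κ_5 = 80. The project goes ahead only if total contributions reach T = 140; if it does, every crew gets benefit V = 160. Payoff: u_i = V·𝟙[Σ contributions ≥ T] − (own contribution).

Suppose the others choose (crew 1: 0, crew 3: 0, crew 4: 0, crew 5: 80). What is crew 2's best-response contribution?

Others' total = 80. Even contributing 50 gives 130 < 140: no benefit either way.
Best response: 0.

0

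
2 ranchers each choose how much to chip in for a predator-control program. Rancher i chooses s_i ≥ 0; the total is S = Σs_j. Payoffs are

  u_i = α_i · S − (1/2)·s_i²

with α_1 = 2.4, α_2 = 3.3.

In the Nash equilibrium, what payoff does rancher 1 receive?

Rancher i's FOC: ∂u_i/∂s_i = α_i − s_i = 0, so s_i* = α_i.
NE contributions = (2.4, 3.3); S = 5.7.
u_1 = α_1·S − ½·(s_1)² = 2.4·5.7 − ½·2.4² = 10.8.

10.8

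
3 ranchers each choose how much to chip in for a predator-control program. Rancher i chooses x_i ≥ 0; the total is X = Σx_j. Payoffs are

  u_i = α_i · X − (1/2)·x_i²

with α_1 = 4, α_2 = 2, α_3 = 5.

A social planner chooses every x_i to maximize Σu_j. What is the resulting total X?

Planner FOC: ∂(Σu_j)/∂x_i = (Σα_j) − x_i = 0, so x_i^SO = Σα_j = 11 for every i; X^SO = 33.

33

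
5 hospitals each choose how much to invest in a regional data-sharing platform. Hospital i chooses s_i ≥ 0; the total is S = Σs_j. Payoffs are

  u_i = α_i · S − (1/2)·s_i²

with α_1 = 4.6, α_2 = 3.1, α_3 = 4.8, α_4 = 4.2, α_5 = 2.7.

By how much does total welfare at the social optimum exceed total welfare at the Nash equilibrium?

Hospital i's FOC: ∂u_i/∂s_i = α_i − s_i = 0, so s_i* = α_i.
NE contributions = (4.6, 3.1, 4.8, 4.2, 2.7); S = 19.4.
W^NE = (Σα)·S − ½Σα_i² = 19.4² − ½·78.74 = 336.99.
Planner sets s_i = Σα_j = 19.4 for every i, so S^SO = 5·19.4 = 97.
W^SO = (Σα)·S^SO − ½·5·(Σα)² = (5/2)·19.4² = 940.9.
Deadweight loss = W^SO − W^NE = 603.91.

603.91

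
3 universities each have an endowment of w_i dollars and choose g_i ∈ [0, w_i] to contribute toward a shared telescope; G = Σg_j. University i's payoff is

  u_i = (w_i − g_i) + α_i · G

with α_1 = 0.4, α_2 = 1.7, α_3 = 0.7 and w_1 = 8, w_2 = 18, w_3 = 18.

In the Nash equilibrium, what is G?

∂u_i/∂g_i = α_i − 1, so university i contributes w_i if α_i > 1, else 0.
α_i > 1 for i ∈ {2}; NE contributions (0, 18, 0), G = 18.

18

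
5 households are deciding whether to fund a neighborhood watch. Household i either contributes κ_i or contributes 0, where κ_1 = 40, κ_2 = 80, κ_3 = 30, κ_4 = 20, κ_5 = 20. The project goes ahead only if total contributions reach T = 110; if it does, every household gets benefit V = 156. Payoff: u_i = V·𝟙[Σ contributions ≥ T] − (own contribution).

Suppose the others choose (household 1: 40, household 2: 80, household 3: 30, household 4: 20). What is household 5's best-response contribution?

Others' total = 170 ≥ 110; contributing adds cost 20 for no extra benefit.
Best response: 0.

0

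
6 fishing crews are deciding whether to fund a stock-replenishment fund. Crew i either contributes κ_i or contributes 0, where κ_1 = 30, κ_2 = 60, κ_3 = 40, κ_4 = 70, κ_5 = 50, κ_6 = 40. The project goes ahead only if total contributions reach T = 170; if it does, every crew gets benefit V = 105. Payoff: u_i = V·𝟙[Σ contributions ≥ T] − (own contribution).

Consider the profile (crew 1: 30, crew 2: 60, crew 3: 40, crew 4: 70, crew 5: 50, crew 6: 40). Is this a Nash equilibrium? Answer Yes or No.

No

Total = 290 ≥ 170: provided.
Crew 1 (pledges 30, payoff 75): dropping to 0 → total 260, payoff 105. Profitable deviation.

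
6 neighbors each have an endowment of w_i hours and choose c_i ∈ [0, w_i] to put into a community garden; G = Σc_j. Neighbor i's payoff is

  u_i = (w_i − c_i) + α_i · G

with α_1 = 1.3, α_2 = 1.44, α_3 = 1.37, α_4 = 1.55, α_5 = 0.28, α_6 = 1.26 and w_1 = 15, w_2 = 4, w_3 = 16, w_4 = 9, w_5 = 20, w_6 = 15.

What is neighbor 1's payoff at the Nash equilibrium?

∂u_i/∂c_i = α_i − 1, so neighbor i contributes w_i if α_i > 1, else 0.
α_i > 1 for i ∈ {1, 2, 3, 4, 6}; NE contributions (15, 4, 16, 9, 0, 15), G = 59.
u_1 = (15 − 15) + 1.3·59 = 76.7.

76.7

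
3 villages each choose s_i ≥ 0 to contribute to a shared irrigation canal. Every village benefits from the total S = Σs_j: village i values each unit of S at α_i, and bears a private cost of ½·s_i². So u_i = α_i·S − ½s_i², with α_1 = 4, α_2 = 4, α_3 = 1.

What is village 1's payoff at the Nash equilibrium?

28

Village i's FOC: ∂u_i/∂s_i = α_i − s_i = 0, so s_i* = α_i.
NE contributions = (4, 4, 1); S = 9.
u_1 = α_1·S − ½·(s_1)² = 4·9 − ½·4² = 28.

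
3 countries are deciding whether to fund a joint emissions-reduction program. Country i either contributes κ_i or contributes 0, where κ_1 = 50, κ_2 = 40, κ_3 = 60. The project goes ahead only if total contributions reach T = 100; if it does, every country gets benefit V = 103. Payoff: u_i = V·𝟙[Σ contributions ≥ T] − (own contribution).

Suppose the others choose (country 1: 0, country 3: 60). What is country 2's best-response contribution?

40

Others' total = 60. Contributing 40 brings total to 100 ≥ 100: gain V − κ_2 = 63.
Best response: 40.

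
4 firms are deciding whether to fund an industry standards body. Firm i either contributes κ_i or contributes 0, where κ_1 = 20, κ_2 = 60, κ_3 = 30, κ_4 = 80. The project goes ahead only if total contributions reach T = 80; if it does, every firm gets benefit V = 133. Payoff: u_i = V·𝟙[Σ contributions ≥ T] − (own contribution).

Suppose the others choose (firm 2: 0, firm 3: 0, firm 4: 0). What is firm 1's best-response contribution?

Others' total = 0. Even contributing 20 gives 20 < 80: no benefit either way.
Best response: 0.

0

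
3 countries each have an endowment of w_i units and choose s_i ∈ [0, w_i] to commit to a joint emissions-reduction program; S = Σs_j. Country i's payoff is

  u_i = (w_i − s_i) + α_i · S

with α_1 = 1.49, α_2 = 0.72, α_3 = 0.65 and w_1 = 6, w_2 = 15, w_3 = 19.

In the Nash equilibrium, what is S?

6

∂u_i/∂s_i = α_i − 1, so country i contributes w_i if α_i > 1, else 0.
α_i > 1 for i ∈ {1}; NE contributions (6, 0, 0), S = 6.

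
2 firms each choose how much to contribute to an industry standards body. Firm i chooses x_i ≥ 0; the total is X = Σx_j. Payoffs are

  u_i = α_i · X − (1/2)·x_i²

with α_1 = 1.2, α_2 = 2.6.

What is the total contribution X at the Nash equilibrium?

Firm i's FOC: ∂u_i/∂x_i = α_i − x_i = 0, so x_i* = α_i.
NE contributions = (1.2, 2.6); X = 3.8.

3.8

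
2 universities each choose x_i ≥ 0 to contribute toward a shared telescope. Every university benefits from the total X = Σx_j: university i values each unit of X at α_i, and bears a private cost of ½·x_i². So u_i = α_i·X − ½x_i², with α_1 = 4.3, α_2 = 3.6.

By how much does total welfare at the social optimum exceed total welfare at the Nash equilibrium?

15.725

University i's FOC: ∂u_i/∂x_i = α_i − x_i = 0, so x_i* = α_i.
NE contributions = (4.3, 3.6); X = 7.9.
W^NE = (Σα)·X − ½Σα_i² = 7.9² − ½·31.45 = 46.685.
Planner sets x_i = Σα_j = 7.9 for every i, so X^SO = 2·7.9 = 15.8.
W^SO = (Σα)·X^SO − ½·2·(Σα)² = (2/2)·7.9² = 62.41.
Deadweight loss = W^SO − W^NE = 15.725.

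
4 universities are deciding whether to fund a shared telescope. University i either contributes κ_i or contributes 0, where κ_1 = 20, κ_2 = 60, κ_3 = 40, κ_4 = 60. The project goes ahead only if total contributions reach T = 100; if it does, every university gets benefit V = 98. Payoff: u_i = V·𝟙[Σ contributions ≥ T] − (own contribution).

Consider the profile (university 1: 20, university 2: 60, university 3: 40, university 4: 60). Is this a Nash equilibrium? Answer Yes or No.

No

Total = 180 ≥ 100: provided.
University 1 (pledges 20, payoff 78): dropping to 0 → total 160, payoff 98. Profitable deviation.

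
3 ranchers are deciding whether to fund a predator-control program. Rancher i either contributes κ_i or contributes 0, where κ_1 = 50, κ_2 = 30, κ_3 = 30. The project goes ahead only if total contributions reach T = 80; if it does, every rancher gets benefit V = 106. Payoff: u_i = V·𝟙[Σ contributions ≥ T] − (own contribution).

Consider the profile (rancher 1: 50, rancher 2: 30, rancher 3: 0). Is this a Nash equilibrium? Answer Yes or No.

Total = 80 ≥ 80: provided.
Rancher 1 (pledges 50, payoff 56): dropping to 0 → total 30, payoff 0. No gain.
Rancher 2 (pledges 30, payoff 76): dropping to 0 → total 50, payoff 0. No gain.
Rancher 3 (pledges 0, payoff 106): pledging 30 → total 110, payoff 76. No gain.

Yes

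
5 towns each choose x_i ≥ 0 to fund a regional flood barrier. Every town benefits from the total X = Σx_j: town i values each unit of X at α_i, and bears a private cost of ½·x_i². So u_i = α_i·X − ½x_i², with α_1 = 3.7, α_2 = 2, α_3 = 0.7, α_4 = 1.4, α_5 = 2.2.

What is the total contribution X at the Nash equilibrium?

Town i's FOC: ∂u_i/∂x_i = α_i − x_i = 0, so x_i* = α_i.
NE contributions = (3.7, 2, 0.7, 1.4, 2.2); X = 10.

10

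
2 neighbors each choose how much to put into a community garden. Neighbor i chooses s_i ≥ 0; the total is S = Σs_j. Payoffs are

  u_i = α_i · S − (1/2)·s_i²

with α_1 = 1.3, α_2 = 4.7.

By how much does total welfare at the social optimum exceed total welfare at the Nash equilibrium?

11.89

Neighbor i's FOC: ∂u_i/∂s_i = α_i − s_i = 0, so s_i* = α_i.
NE contributions = (1.3, 4.7); S = 6.
W^NE = (Σα)·S − ½Σα_i² = 6² − ½·23.78 = 24.11.
Planner sets s_i = Σα_j = 6 for every i, so S^SO = 2·6 = 12.
W^SO = (Σα)·S^SO − ½·2·(Σα)² = (2/2)·6² = 36.
Deadweight loss = W^SO − W^NE = 11.89.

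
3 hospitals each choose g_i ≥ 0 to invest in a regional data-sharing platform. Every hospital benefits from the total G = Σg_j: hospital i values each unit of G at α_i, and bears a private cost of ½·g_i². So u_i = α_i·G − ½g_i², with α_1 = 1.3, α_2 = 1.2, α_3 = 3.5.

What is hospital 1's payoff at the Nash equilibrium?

6.955

Hospital i's FOC: ∂u_i/∂g_i = α_i − g_i = 0, so g_i* = α_i.
NE contributions = (1.3, 1.2, 3.5); G = 6.
u_1 = α_1·G − ½·(g_1)² = 1.3·6 − ½·1.3² = 6.955.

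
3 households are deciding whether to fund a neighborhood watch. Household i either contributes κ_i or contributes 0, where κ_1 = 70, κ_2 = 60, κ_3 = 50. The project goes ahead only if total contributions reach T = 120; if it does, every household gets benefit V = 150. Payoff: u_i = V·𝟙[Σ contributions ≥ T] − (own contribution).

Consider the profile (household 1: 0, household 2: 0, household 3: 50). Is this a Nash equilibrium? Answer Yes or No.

No

Total = 50 < 120: not provided.
Household 1 (pledges 0, payoff 0): pledging 70 → total 120, payoff 80. Profitable deviation.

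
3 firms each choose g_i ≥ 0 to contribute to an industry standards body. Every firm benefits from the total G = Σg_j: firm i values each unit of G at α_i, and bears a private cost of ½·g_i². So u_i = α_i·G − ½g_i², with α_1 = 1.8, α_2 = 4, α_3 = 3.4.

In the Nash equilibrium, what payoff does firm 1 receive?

Firm i's FOC: ∂u_i/∂g_i = α_i − g_i = 0, so g_i* = α_i.
NE contributions = (1.8, 4, 3.4); G = 9.2.
u_1 = α_1·G − ½·(g_1)² = 1.8·9.2 − ½·1.8² = 14.94.

14.94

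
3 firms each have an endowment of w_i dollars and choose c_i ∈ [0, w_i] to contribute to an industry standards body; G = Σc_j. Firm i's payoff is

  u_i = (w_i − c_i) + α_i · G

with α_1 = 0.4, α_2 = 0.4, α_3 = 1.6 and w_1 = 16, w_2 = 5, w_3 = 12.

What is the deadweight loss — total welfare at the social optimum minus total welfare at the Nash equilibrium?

29.4

∂u_i/∂c_i = α_i − 1, so firm i contributes w_i if α_i > 1, else 0.
α_i > 1 for i ∈ {3}; NE contributions (0, 0, 12), G = 12.
W^NE = Σw_i − G^NE + (Σα_i)·G^NE = 33 + 1.4·12 = 49.8.
Planner: ∂(Σu_j)/∂c_i = Σα_j − 1 = 1.4 > 0, so everyone contributes w_i; G^SO = 33, W^SO = 33 + 1.4·33 = 79.2.
Deadweight loss = 29.4.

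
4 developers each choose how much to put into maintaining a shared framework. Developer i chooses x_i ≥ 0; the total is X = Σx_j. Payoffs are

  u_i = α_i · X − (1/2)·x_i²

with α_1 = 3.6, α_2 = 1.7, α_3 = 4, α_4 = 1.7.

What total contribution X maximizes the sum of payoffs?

44

Planner FOC: ∂(Σu_j)/∂x_i = (Σα_j) − x_i = 0, so x_i^SO = Σα_j = 11 for every i; X^SO = 44.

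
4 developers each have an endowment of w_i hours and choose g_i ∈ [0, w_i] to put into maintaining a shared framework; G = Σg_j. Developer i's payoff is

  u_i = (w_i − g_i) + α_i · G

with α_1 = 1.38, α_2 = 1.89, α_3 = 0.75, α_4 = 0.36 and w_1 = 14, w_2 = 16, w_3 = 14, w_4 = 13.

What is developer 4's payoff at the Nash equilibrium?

∂u_i/∂g_i = α_i − 1, so developer i contributes w_i if α_i > 1, else 0.
α_i > 1 for i ∈ {1, 2}; NE contributions (14, 16, 0, 0), G = 30.
u_4 = (13 − 0) + 0.36·30 = 23.8.

23.8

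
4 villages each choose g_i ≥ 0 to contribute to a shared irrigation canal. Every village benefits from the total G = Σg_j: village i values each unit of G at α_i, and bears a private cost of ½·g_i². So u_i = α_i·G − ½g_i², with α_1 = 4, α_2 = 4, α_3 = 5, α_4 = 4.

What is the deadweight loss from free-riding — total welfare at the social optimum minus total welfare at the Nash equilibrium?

325.5

Village i's FOC: ∂u_i/∂g_i = α_i − g_i = 0, so g_i* = α_i.
NE contributions = (4, 4, 5, 4); G = 17.
W^NE = (Σα)·G − ½Σα_i² = 17² − ½·73 = 252.5.
Planner sets g_i = Σα_j = 17 for every i, so G^SO = 4·17 = 68.
W^SO = (Σα)·G^SO − ½·4·(Σα)² = (4/2)·17² = 578.
Deadweight loss = W^SO − W^NE = 325.5.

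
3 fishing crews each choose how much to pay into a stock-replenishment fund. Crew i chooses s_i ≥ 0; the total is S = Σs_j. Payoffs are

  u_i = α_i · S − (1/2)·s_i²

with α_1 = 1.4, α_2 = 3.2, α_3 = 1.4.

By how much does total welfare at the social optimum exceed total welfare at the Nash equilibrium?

25.08

Crew i's FOC: ∂u_i/∂s_i = α_i − s_i = 0, so s_i* = α_i.
NE contributions = (1.4, 3.2, 1.4); S = 6.
W^NE = (Σα)·S − ½Σα_i² = 6² − ½·14.16 = 28.92.
Planner sets s_i = Σα_j = 6 for every i, so S^SO = 3·6 = 18.
W^SO = (Σα)·S^SO − ½·3·(Σα)² = (3/2)·6² = 54.
Deadweight loss = W^SO − W^NE = 25.08.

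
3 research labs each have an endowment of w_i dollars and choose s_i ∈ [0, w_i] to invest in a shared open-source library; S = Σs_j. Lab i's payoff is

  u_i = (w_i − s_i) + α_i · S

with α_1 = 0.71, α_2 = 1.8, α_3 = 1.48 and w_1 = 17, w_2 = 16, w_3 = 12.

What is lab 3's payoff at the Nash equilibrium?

∂u_i/∂s_i = α_i − 1, so lab i contributes w_i if α_i > 1, else 0.
α_i > 1 for i ∈ {2, 3}; NE contributions (0, 16, 12), S = 28.
u_3 = (12 − 12) + 1.48·28 = 41.44.

41.44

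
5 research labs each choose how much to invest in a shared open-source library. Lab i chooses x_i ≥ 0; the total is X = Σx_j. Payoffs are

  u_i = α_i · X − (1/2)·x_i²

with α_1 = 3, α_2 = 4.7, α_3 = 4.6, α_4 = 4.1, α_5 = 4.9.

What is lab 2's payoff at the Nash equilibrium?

89.065

Lab i's FOC: ∂u_i/∂x_i = α_i − x_i = 0, so x_i* = α_i.
NE contributions = (3, 4.7, 4.6, 4.1, 4.9); X = 21.3.
u_2 = α_2·X − ½·(x_2)² = 4.7·21.3 − ½·4.7² = 89.065.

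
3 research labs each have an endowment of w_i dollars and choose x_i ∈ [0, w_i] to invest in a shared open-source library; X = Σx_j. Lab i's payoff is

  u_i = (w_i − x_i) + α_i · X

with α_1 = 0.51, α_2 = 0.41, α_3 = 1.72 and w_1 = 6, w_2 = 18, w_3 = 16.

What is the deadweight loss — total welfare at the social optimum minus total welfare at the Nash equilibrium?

39.36

∂u_i/∂x_i = α_i − 1, so lab i contributes w_i if α_i > 1, else 0.
α_i > 1 for i ∈ {3}; NE contributions (0, 0, 16), X = 16.
W^NE = Σw_i − X^NE + (Σα_i)·X^NE = 40 + 1.64·16 = 66.24.
Planner: ∂(Σu_j)/∂x_i = Σα_j − 1 = 1.64 > 0, so everyone contributes w_i; X^SO = 40, W^SO = 40 + 1.64·40 = 105.6.
Deadweight loss = 39.36.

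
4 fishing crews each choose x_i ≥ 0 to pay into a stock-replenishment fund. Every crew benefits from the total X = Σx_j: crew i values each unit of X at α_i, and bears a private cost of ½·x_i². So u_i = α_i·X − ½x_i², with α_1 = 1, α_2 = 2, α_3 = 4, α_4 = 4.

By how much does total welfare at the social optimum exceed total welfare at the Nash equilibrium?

139.5

Crew i's FOC: ∂u_i/∂x_i = α_i − x_i = 0, so x_i* = α_i.
NE contributions = (1, 2, 4, 4); X = 11.
W^NE = (Σα)·X − ½Σα_i² = 11² − ½·37 = 102.5.
Planner sets x_i = Σα_j = 11 for every i, so X^SO = 4·11 = 44.
W^SO = (Σα)·X^SO − ½·4·(Σα)² = (4/2)·11² = 242.
Deadweight loss = W^SO − W^NE = 139.5.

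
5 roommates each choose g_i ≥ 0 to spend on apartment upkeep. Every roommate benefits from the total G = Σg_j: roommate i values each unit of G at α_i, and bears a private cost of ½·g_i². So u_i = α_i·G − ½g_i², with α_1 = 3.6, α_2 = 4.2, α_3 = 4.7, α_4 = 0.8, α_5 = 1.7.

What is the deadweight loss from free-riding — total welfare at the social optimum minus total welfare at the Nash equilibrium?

365.61

Roommate i's FOC: ∂u_i/∂g_i = α_i − g_i = 0, so g_i* = α_i.
NE contributions = (3.6, 4.2, 4.7, 0.8, 1.7); G = 15.
W^NE = (Σα)·G − ½Σα_i² = 15² − ½·56.22 = 196.89.
Planner sets g_i = Σα_j = 15 for every i, so G^SO = 5·15 = 75.
W^SO = (Σα)·G^SO − ½·5·(Σα)² = (5/2)·15² = 562.5.
Deadweight loss = W^SO − W^NE = 365.61.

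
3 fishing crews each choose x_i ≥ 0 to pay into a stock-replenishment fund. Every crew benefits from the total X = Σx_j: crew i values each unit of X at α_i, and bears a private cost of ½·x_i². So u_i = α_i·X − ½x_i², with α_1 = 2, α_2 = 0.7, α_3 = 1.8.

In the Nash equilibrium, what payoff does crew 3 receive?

6.48

Crew i's FOC: ∂u_i/∂x_i = α_i − x_i = 0, so x_i* = α_i.
NE contributions = (2, 0.7, 1.8); X = 4.5.
u_3 = α_3·X − ½·(x_3)² = 1.8·4.5 − ½·1.8² = 6.48.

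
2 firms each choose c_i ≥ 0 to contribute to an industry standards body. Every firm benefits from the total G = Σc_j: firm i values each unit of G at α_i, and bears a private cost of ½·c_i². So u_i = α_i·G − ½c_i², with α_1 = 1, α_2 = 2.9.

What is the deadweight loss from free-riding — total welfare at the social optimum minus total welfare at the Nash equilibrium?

4.705

Firm i's FOC: ∂u_i/∂c_i = α_i − c_i = 0, so c_i* = α_i.
NE contributions = (1, 2.9); G = 3.9.
W^NE = (Σα)·G − ½Σα_i² = 3.9² − ½·9.41 = 10.505.
Planner sets c_i = Σα_j = 3.9 for every i, so G^SO = 2·3.9 = 7.8.
W^SO = (Σα)·G^SO − ½·2·(Σα)² = (2/2)·3.9² = 15.21.
Deadweight loss = W^SO − W^NE = 4.705.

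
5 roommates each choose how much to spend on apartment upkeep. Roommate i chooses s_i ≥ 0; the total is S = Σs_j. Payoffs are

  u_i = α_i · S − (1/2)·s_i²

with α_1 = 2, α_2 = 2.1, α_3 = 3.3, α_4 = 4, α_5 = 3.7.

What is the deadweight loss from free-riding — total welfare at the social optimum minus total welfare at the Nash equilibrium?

366.51

Roommate i's FOC: ∂u_i/∂s_i = α_i − s_i = 0, so s_i* = α_i.
NE contributions = (2, 2.1, 3.3, 4, 3.7); S = 15.1.
W^NE = (Σα)·S − ½Σα_i² = 15.1² − ½·48.99 = 203.515.
Planner sets s_i = Σα_j = 15.1 for every i, so S^SO = 5·15.1 = 75.5.
W^SO = (Σα)·S^SO − ½·5·(Σα)² = (5/2)·15.1² = 570.025.
Deadweight loss = W^SO − W^NE = 366.51.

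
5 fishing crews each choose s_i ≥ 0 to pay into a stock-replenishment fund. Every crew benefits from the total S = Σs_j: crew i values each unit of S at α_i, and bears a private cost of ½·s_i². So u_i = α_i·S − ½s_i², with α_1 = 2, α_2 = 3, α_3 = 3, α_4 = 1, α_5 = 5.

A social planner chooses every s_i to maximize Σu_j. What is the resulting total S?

Planner FOC: ∂(Σu_j)/∂s_i = (Σα_j) − s_i = 0, so s_i^SO = Σα_j = 14 for every i; S^SO = 70.

70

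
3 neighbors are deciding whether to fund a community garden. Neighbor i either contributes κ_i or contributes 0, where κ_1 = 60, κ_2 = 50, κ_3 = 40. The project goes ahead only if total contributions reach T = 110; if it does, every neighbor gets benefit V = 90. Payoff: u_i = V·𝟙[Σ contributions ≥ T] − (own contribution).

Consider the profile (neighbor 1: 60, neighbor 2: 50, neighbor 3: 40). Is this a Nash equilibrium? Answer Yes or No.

No

Total = 150 ≥ 110: provided.
Neighbor 1 (pledges 60, payoff 30): dropping to 0 → total 90, payoff 0. No gain.
Neighbor 2 (pledges 50, payoff 40): dropping to 0 → total 100, payoff 0. No gain.
Neighbor 3 (pledges 40, payoff 50): dropping to 0 → total 110, payoff 90. Profitable deviation.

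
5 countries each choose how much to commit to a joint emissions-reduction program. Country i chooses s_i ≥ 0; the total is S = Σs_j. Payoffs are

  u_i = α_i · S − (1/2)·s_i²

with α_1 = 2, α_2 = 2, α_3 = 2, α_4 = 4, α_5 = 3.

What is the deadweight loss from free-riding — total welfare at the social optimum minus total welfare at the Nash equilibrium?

272

Country i's FOC: ∂u_i/∂s_i = α_i − s_i = 0, so s_i* = α_i.
NE contributions = (2, 2, 2, 4, 3); S = 13.
W^NE = (Σα)·S − ½Σα_i² = 13² − ½·37 = 150.5.
Planner sets s_i = Σα_j = 13 for every i, so S^SO = 5·13 = 65.
W^SO = (Σα)·S^SO − ½·5·(Σα)² = (5/2)·13² = 422.5.
Deadweight loss = W^SO − W^NE = 272.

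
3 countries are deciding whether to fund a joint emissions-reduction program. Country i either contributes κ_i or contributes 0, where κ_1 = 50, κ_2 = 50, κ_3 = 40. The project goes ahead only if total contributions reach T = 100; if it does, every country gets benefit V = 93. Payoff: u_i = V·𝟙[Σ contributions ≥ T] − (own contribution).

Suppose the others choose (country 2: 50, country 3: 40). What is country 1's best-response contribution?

Others' total = 90. Contributing 50 brings total to 140 ≥ 100: gain V − κ_1 = 43.
Best response: 50.

50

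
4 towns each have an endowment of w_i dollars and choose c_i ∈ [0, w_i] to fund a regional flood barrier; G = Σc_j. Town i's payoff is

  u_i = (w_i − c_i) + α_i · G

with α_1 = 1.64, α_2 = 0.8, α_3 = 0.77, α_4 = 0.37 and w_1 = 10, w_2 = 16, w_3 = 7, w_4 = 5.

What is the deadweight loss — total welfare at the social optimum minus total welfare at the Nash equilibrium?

72.24

∂u_i/∂c_i = α_i − 1, so town i contributes w_i if α_i > 1, else 0.
α_i > 1 for i ∈ {1}; NE contributions (10, 0, 0, 0), G = 10.
W^NE = Σw_i − G^NE + (Σα_i)·G^NE = 38 + 2.58·10 = 63.8.
Planner: ∂(Σu_j)/∂c_i = Σα_j − 1 = 2.58 > 0, so everyone contributes w_i; G^SO = 38, W^SO = 38 + 2.58·38 = 136.04.
Deadweight loss = 72.24.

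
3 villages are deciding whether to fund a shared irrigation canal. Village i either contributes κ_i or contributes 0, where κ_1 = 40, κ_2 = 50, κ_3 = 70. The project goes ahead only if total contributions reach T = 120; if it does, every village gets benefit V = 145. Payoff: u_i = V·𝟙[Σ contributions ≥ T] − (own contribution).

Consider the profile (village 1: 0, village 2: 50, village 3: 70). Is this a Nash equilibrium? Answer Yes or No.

Total = 120 ≥ 120: provided.
Village 1 (pledges 0, payoff 145): pledging 40 → total 160, payoff 105. No gain.
Village 2 (pledges 50, payoff 95): dropping to 0 → total 70, payoff 0. No gain.
Village 3 (pledges 70, payoff 75): dropping to 0 → total 50, payoff 0. No gain.

Yes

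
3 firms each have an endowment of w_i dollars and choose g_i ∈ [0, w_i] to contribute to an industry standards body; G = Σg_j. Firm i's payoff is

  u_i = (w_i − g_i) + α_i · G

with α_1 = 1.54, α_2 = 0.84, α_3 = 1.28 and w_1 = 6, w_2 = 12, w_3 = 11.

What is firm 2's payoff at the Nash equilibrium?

∂u_i/∂g_i = α_i − 1, so firm i contributes w_i if α_i > 1, else 0.
α_i > 1 for i ∈ {1, 3}; NE contributions (6, 0, 11), G = 17.
u_2 = (12 − 0) + 0.84·17 = 26.28.

26.28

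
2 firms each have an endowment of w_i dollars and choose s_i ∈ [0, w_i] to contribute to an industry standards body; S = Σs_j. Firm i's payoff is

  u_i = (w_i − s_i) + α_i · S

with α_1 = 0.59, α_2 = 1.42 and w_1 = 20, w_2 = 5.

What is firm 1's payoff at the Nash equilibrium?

∂u_i/∂s_i = α_i − 1, so firm i contributes w_i if α_i > 1, else 0.
α_i > 1 for i ∈ {2}; NE contributions (0, 5), S = 5.
u_1 = (20 − 0) + 0.59·5 = 22.95.

22.95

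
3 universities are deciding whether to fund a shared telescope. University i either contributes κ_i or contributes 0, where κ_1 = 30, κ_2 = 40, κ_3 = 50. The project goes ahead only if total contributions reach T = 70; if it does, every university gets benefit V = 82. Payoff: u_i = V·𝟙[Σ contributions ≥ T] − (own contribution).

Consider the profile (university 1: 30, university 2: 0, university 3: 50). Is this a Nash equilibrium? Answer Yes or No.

Yes

Total = 80 ≥ 70: provided.
University 1 (pledges 30, payoff 52): dropping to 0 → total 50, payoff 0. No gain.
University 2 (pledges 0, payoff 82): pledging 40 → total 120, payoff 42. No gain.
University 3 (pledges 50, payoff 32): dropping to 0 → total 30, payoff 0. No gain.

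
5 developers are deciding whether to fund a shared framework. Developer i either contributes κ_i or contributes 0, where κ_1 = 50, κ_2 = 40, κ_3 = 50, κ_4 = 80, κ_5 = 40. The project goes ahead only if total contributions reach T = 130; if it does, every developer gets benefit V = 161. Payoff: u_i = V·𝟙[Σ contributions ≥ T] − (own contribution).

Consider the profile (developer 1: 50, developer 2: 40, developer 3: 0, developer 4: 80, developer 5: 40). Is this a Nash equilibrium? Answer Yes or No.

Total = 210 ≥ 130: provided.
Developer 1 (pledges 50, payoff 111): dropping to 0 → total 160, payoff 161. Profitable deviation.

No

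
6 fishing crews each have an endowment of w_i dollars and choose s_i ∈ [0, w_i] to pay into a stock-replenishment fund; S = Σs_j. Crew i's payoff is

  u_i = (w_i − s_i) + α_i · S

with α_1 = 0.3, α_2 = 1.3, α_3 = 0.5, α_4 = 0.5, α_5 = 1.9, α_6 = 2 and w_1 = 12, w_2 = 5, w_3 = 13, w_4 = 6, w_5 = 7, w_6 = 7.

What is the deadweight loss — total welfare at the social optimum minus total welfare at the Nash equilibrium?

170.5

∂u_i/∂s_i = α_i − 1, so crew i contributes w_i if α_i > 1, else 0.
α_i > 1 for i ∈ {2, 5, 6}; NE contributions (0, 5, 0, 0, 7, 7), S = 19.
W^NE = Σw_i − S^NE + (Σα_i)·S^NE = 50 + 5.5·19 = 154.5.
Planner: ∂(Σu_j)/∂s_i = Σα_j − 1 = 5.5 > 0, so everyone contributes w_i; S^SO = 50, W^SO = 50 + 5.5·50 = 325.
Deadweight loss = 170.5.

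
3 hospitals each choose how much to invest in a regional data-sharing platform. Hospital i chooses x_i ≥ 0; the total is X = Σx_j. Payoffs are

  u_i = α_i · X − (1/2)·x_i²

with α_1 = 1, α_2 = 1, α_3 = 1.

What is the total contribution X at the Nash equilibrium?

3

Hospital i's FOC: ∂u_i/∂x_i = α_i − x_i = 0, so x_i* = α_i.
NE contributions = (1, 1, 1); X = 3.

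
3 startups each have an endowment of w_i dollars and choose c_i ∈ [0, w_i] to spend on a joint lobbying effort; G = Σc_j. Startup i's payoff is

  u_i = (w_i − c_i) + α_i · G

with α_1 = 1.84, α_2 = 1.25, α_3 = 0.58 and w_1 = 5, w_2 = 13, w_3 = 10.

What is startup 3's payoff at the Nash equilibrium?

20.44

∂u_i/∂c_i = α_i − 1, so startup i contributes w_i if α_i > 1, else 0.
α_i > 1 for i ∈ {1, 2}; NE contributions (5, 13, 0), G = 18.
u_3 = (10 − 0) + 0.58·18 = 20.44.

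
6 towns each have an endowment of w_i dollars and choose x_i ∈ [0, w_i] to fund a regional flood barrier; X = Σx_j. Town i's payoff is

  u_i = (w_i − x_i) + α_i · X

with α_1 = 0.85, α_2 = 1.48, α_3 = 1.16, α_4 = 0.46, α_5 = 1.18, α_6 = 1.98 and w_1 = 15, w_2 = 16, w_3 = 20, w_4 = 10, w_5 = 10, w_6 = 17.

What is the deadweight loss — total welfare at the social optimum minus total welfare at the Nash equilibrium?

152.75

∂u_i/∂x_i = α_i − 1, so town i contributes w_i if α_i > 1, else 0.
α_i > 1 for i ∈ {2, 3, 5, 6}; NE contributions (0, 16, 20, 0, 10, 17), X = 63.
W^NE = Σw_i − X^NE + (Σα_i)·X^NE = 88 + 6.11·63 = 472.93.
Planner: ∂(Σu_j)/∂x_i = Σα_j − 1 = 6.11 > 0, so everyone contributes w_i; X^SO = 88, W^SO = 88 + 6.11·88 = 625.68.
Deadweight loss = 152.75.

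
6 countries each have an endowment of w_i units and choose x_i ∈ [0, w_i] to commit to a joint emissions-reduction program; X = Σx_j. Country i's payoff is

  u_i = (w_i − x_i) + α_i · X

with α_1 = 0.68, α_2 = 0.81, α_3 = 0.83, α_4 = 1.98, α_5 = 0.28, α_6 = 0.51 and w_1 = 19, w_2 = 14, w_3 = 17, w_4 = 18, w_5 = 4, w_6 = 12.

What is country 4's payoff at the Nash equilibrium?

∂u_i/∂x_i = α_i − 1, so country i contributes w_i if α_i > 1, else 0.
α_i > 1 for i ∈ {4}; NE contributions (0, 0, 0, 18, 0, 0), X = 18.
u_4 = (18 − 18) + 1.98·18 = 35.64.

35.64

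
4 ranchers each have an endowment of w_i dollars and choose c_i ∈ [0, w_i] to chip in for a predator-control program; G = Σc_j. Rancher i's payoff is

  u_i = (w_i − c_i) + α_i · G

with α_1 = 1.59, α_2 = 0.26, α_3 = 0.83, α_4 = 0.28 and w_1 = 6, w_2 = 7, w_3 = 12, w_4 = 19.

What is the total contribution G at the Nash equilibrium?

∂u_i/∂c_i = α_i − 1, so rancher i contributes w_i if α_i > 1, else 0.
α_i > 1 for i ∈ {1}; NE contributions (6, 0, 0, 0), G = 6.

6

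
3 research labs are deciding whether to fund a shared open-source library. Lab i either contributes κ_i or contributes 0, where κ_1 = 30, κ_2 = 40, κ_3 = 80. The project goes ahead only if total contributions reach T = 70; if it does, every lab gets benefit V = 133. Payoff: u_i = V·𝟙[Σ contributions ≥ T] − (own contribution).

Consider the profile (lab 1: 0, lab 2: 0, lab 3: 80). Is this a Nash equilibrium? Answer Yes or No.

Yes

Total = 80 ≥ 70: provided.
Lab 1 (pledges 0, payoff 133): pledging 30 → total 110, payoff 103. No gain.
Lab 2 (pledges 0, payoff 133): pledging 40 → total 120, payoff 93. No gain.
Lab 3 (pledges 80, payoff 53): dropping to 0 → total 0, payoff 0. No gain.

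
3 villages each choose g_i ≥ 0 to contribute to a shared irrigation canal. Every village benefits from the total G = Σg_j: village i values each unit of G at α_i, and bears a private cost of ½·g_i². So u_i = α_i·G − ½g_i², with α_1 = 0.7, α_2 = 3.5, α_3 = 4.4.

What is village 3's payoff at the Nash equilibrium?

28.16

Village i's FOC: ∂u_i/∂g_i = α_i − g_i = 0, so g_i* = α_i.
NE contributions = (0.7, 3.5, 4.4); G = 8.6.
u_3 = α_3·G − ½·(g_3)² = 4.4·8.6 − ½·4.4² = 28.16.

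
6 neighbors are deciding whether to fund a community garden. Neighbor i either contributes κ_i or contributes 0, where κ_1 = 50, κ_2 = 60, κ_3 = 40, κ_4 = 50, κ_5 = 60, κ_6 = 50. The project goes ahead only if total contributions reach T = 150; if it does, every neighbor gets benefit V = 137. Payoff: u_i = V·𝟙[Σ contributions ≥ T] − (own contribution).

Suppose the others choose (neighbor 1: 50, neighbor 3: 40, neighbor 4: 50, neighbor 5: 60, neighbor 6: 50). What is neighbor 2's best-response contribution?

0

Others' total = 250 ≥ 150; contributing adds cost 60 for no extra benefit.
Best response: 0.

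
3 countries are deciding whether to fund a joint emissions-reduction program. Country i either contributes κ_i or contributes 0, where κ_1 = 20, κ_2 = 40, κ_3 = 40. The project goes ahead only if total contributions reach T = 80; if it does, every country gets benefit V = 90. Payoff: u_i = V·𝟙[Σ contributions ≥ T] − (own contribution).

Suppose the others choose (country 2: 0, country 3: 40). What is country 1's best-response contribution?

Others' total = 40. Even contributing 20 gives 60 < 80: no benefit either way.
Best response: 0.

0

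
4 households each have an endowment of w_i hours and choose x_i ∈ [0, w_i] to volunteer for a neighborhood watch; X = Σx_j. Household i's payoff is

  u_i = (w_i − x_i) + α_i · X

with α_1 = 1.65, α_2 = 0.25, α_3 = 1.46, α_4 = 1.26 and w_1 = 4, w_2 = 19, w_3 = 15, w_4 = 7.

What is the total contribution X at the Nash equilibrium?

∂u_i/∂x_i = α_i − 1, so household i contributes w_i if α_i > 1, else 0.
α_i > 1 for i ∈ {1, 3, 4}; NE contributions (4, 0, 15, 7), X = 26.

26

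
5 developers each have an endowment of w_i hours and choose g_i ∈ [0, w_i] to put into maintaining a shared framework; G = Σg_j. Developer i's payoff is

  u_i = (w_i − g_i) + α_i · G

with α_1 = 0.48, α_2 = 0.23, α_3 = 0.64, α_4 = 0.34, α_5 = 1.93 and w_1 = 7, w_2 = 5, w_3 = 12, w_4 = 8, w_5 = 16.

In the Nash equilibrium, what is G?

16

∂u_i/∂g_i = α_i − 1, so developer i contributes w_i if α_i > 1, else 0.
α_i > 1 for i ∈ {5}; NE contributions (0, 0, 0, 0, 16), G = 16.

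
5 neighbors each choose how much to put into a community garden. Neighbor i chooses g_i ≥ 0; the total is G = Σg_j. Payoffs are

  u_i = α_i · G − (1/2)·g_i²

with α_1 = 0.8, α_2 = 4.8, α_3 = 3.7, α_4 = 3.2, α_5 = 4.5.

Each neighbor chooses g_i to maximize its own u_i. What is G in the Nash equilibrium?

Neighbor i's FOC: ∂u_i/∂g_i = α_i − g_i = 0, so g_i* = α_i.
NE contributions = (0.8, 4.8, 3.7, 3.2, 4.5); G = 17.

17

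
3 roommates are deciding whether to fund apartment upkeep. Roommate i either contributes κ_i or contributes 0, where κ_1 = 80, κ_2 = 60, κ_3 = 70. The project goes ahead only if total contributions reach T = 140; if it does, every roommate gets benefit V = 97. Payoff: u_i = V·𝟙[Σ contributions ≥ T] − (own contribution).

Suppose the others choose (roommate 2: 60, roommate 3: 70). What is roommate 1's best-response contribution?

80

Others' total = 130. Contributing 80 brings total to 210 ≥ 140: gain V − κ_1 = 17.
Best response: 80.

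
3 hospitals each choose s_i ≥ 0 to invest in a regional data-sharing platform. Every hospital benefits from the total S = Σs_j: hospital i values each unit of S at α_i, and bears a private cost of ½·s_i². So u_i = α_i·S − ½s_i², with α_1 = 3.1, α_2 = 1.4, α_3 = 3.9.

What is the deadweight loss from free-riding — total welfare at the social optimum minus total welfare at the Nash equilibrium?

Hospital i's FOC: ∂u_i/∂s_i = α_i − s_i = 0, so s_i* = α_i.
NE contributions = (3.1, 1.4, 3.9); S = 8.4.
W^NE = (Σα)·S − ½Σα_i² = 8.4² − ½·26.78 = 57.17.
Planner sets s_i = Σα_j = 8.4 for every i, so S^SO = 3·8.4 = 25.2.
W^SO = (Σα)·S^SO − ½·3·(Σα)² = (3/2)·8.4² = 105.84.
Deadweight loss = W^SO − W^NE = 48.67.

48.67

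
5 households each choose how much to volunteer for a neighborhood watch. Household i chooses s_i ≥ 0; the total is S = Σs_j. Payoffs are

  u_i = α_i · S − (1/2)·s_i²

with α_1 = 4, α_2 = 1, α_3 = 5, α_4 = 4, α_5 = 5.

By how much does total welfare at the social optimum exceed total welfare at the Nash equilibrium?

583

Household i's FOC: ∂u_i/∂s_i = α_i − s_i = 0, so s_i* = α_i.
NE contributions = (4, 1, 5, 4, 5); S = 19.
W^NE = (Σα)·S − ½Σα_i² = 19² − ½·83 = 319.5.
Planner sets s_i = Σα_j = 19 for every i, so S^SO = 5·19 = 95.
W^SO = (Σα)·S^SO − ½·5·(Σα)² = (5/2)·19² = 902.5.
Deadweight loss = W^SO − W^NE = 583.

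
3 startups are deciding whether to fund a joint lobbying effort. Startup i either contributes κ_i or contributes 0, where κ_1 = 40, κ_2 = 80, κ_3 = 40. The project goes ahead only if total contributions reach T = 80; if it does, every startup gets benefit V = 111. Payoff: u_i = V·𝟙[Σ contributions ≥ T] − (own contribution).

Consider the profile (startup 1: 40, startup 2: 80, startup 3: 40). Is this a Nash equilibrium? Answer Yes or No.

No

Total = 160 ≥ 80: provided.
Startup 1 (pledges 40, payoff 71): dropping to 0 → total 120, payoff 111. Profitable deviation.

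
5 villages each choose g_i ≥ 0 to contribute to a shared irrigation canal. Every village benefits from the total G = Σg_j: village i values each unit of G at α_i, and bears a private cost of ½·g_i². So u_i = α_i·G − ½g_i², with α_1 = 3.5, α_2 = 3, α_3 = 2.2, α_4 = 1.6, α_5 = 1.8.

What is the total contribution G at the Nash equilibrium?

Village i's FOC: ∂u_i/∂g_i = α_i − g_i = 0, so g_i* = α_i.
NE contributions = (3.5, 3, 2.2, 1.6, 1.8); G = 12.1.

12.1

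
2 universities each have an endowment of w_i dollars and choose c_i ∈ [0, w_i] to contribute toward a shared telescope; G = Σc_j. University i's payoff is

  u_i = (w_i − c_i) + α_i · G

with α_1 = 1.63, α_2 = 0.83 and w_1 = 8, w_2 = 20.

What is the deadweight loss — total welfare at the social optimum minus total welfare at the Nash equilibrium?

29.2

∂u_i/∂c_i = α_i − 1, so university i contributes w_i if α_i > 1, else 0.
α_i > 1 for i ∈ {1}; NE contributions (8, 0), G = 8.
W^NE = Σw_i − G^NE + (Σα_i)·G^NE = 28 + 1.46·8 = 39.68.
Planner: ∂(Σu_j)/∂c_i = Σα_j − 1 = 1.46 > 0, so everyone contributes w_i; G^SO = 28, W^SO = 28 + 1.46·28 = 68.88.
Deadweight loss = 29.2.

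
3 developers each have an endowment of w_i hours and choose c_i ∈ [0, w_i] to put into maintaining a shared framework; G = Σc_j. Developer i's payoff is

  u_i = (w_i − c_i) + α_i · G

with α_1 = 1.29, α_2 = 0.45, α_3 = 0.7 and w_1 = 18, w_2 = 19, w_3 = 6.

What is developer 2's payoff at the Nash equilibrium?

∂u_i/∂c_i = α_i − 1, so developer i contributes w_i if α_i > 1, else 0.
α_i > 1 for i ∈ {1}; NE contributions (18, 0, 0), G = 18.
u_2 = (19 − 0) + 0.45·18 = 27.1.

27.1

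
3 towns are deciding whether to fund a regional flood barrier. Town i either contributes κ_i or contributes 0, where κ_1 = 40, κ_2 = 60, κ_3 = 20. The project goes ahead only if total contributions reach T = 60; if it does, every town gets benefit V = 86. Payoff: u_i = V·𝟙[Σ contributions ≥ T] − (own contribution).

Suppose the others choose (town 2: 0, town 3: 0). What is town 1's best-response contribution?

Others' total = 0. Even contributing 40 gives 40 < 60: no benefit either way.
Best response: 0.

0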